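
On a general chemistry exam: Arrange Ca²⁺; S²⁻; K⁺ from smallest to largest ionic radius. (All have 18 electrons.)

Ca²⁺ < K⁺ < S²⁻

All of these have 18 electrons, so size is governed by nuclear charge alone: the more protons, the stronger the pull on the same electron cloud, and the smaller the ion.
Nuclear charges: Ca²⁺ (Z=20), K⁺ (Z=19), S²⁻ (Z=16).
Smallest to largest: Ca²⁺ < K⁺ < S²⁻.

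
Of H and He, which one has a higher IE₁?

He

H is in period 1, group 1; He is in period 1, group 18.
Removing the outermost electron gets harder across a period and easier down a group.
All lie in period 1, so first ionization energy increases left to right.
So He has the higher IE₁ (He > H).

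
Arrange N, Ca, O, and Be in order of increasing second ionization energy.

After 1 electron has been removed, what remains? N⁺ still has 4 valence electrons; Ca⁺ still has 1 valence electron; O⁺ still has 5 valence electrons; Be⁺ still has 1 valence electron.
All are still removing valence electrons, so compare the +1 ions as you would atoms: IE_2 generally rises across a period (higher Z_eff) and falls down a group (larger shell), subject to the usual subshell exceptions.
Valence configurations: N⁺ [He]2s²2p², Ca⁺ [Ar]4s¹, O⁺ [He]2s²2p³, Be⁺ [He]2s¹.
Tabulated IE_2 (kJ/mol): N 2856, Ca 1145, O 3388, Be 1757.
So the second ionization energies run Ca < Be < N < O.

Ca, Be, N, O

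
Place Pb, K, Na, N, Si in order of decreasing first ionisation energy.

N > Si > Pb > Na > K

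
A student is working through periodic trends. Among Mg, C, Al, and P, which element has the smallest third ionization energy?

Al

After 2 electrons have been removed, what remains? Mg²⁺ is the bare [Ne] core; C²⁺ still has 2 valence electrons; Al²⁺ still has 1 valence electron; P²⁺ still has 3 valence electrons.
Pulling an electron out of a noble-gas core costs far more than removing a remaining valence electron, so Mg sits at the high end of IE_3.
Valence configurations: C²⁺ [He]2s², Al²⁺ [Ne]3s¹, P²⁺ [Ne]3s²3p¹.
The numbers (kJ/mol): Mg 7733, C 4620, Al 2745, P 2914.
Putting it together, IE_3: Al < P < C < Mg.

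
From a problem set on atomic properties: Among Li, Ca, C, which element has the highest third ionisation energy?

IE_3 is the cost of taking one more electron from the +2 cation: Li²⁺ is already 1 electron into the core; Ca²⁺ is the bare [Ar] core; C²⁺ still has 2 valence electrons.
Core electrons are held far more tightly than valence electrons, so Ca and Li top the IE_3 order.
Tabulated IE_3 (kJ/mol): Li 11815, Ca 4912, C 4620.
Overall IE_3 order: C < Ca < Li.

Li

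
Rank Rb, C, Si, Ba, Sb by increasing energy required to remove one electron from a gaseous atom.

Rb < Ba < Si < Sb < C

C is in period 2, group 14; Si is in period 3, group 14; Rb is in period 5, group 1; Sb is in period 5, group 15; Ba is in period 6, group 2.
Removing the outermost electron gets harder across a period and easier down a group.
Neither a single period nor a single group — weigh both effects.
Ba > Rb: period and group pull opposite ways; the across-period shift dominates (503 vs 403 kJ/mol).
Si > Ba: relative to Ba, both the across-period and down-group shifts push Si's first ionization energy up.
Sb > Si: period and group pull opposite ways; the across-period shift dominates (831 vs 786 kJ/mol).
C > Sb: the two effects oppose for this pair; the down-group effect wins (1086 vs 831 kJ/mol).
Tabulated first ionization energy (kJ/mol): C 1086, Si 786, Rb 403, Sb 831, Ba 503.
So from lowest to highest: Rb < Ba < Si < Sb < C.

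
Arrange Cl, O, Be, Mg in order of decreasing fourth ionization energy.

Consider each +3 ion: Cl³⁺ still has 4 valence electrons; O³⁺ still has 3 valence electrons; Be³⁺ is already 1 electron into the core; Mg³⁺ is already 1 electron into the core.
Pulling an electron out of a noble-gas core costs far more than removing a remaining valence electron, so Mg and Be sit at the high end of IE_4.
Valence configurations: Cl³⁺ [Ne]3s²3p², O³⁺ [He]2s²2p¹.
Tabulated IE_4 (kJ/mol): Cl 5159, O 7469, Be 21007, Mg 10543.
So the fourth ionization energies run Cl < O < Mg < Be.

Be > Mg > O > Cl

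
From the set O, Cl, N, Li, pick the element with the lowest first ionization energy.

First ionization energy rises across a period (greater Z_eff holds electrons more tightly) and falls down a group (valence electrons are farther from the nucleus).
Neither a single period nor a single group — weigh both effects.
Cl > Li: the two effects oppose for this pair; the across-period effect wins (1251 vs 520 kJ/mol).
O > Cl: period and group pull opposite ways; the down-group shift dominates (1314 vs 1251 kJ/mol).
N > O: this pair runs against the simple trend — see the exception note.
Note the exception: N has a higher first ionization energy than O, contrary to the simple trend — pairing an electron in O's 2p⁴ costs repulsion energy, so O ionizes more easily than half-filled N (2p³).
Approximate values (kJ/mol): Li 520, N 1402, O 1314, Cl 1251.
The lowest first ionization energy among these belongs to Li.

Li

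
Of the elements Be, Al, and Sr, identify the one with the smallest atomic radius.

Be is in period 2, group 2; Al is in period 3, group 13; Sr is in period 5, group 2.
Across a period the added protons contract the valence shell; down a group each new principal shell makes the atom larger.
Here both period and group differ, so the two effects have to be weighed against each other.
Al > Be: period and group pull opposite ways; the down-group shift dominates (126 vs 102 pm).
Sr > Al: both effects reinforce here, so Sr is clearly the larger of the two.
Tabulated atomic radius (pm): Be 102, Al 126, Sr 185.
The smallest atomic radius among these belongs to Be.

Be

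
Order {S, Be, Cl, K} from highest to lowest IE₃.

The third ionization energy removes an electron from the +2 ion. For each element: S²⁺ still has 4 valence electrons; Be²⁺ is the bare [He] core; Cl²⁺ still has 5 valence electrons; K²⁺ is already 1 electron into the core.
Breaking into a closed-shell core is much more expensive than removing a leftover valence electron — K and Be have the largest IE_3 here.
Valence configurations: S²⁺ [Ne]3s²3p², Cl²⁺ [Ne]3s²3p³.
Approximate IE_3 values (kJ/mol): S 3357, Be 14849, Cl 3822, K 4420.
So the third ionization energies run S < Cl < K < Be.

Be, K, Cl, S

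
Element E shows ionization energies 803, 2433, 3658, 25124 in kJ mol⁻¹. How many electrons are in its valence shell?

Look for the largest jump between consecutive ionization energies: IE4/IE3 ≈ 6.9, far larger than any earlier ratio.
That jump marks the point where a core electron is being removed. So the atom has 3 valence electrons.

3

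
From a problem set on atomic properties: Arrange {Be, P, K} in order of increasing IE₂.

Be, P, K

IE_2 is the cost of taking one more electron from the +1 cation: Be⁺ still has 1 valence electron; P⁺ still has 4 valence electrons; K⁺ is the bare [Ar] core.
Core electrons are held far more tightly than valence electrons, so K tops the IE_2 order.
Valence configurations: Be⁺ [He]2s¹, P⁺ [Ne]3s²3p².
Tabulated IE_2 (kJ/mol): Be 1757, P 1907, K 3052.
Overall IE_2 order: Be < P < K.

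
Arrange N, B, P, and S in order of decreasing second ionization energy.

N, B, S, P

After 1 electron has been removed, what remains? N⁺ still has 4 valence electrons; B⁺ still has 2 valence electrons; P⁺ still has 4 valence electrons; S⁺ still has 5 valence electrons.
All are still removing valence electrons, so compare the +1 ions as you would atoms: IE_2 generally rises across a period (higher Z_eff) and falls down a group (larger shell), subject to the usual subshell exceptions.
Valence configurations: N⁺ [He]2s²2p², B⁺ [He]2s², P⁺ [Ne]3s²3p², S⁺ [Ne]3s²3p³.
Tabulated IE_2 (kJ/mol): N 2856, B 2427, P 1907, S 2252.
Hence IE_2: P < S < B < N.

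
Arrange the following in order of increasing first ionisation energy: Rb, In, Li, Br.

Rb, Li, In, Br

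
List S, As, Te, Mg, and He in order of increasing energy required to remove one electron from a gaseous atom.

He is in period 1, group 18; Mg is in period 3, group 2; S is in period 3, group 16; As is in period 4, group 15; Te is in period 5, group 16.
First ionization energy rises across a period (greater Z_eff holds electrons more tightly) and falls down a group (valence electrons are farther from the nucleus).
These span different periods and groups, so the two trends combine.
Te > Mg: period and group pull opposite ways; the across-period shift dominates (869 vs 738 kJ/mol).
As > Te: the two effects oppose for this pair; the down-group effect wins (947 vs 869 kJ/mol).
S > As: both effects reinforce here, so S is clearly the higher of the two.
He > S: both effects reinforce here, so He is clearly the higher of the two.
For reference (kJ/mol): He 2372, Mg 738, S 1000, As 947, Te 869.
So from lowest to highest: Mg < Te < As < S < He.

Mg < Te < As < S < He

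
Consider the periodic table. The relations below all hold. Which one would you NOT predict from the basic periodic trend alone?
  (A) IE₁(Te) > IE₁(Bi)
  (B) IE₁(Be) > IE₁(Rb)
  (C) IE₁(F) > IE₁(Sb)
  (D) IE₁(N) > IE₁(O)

The general trend: first ionization energy increases across a period and decreases down a group.
(A) Te (period 5, group 16) vs Bi (period 6, group 15): the stated order agrees with the simple trend.
(B) Be (period 2, group 2) vs Rb (period 5, group 1): the stated order agrees with the simple trend.
(C) F (period 2, group 17) vs Sb (period 5, group 15): the stated order agrees with the simple trend.
(D) N (period 2, group 15) vs O (period 2, group 16): the stated order contradicts the simple trend.
The exception is (D): pairing an electron in O's 2p⁴ costs repulsion energy, so O ionizes more easily than half-filled N (2p³).

(D)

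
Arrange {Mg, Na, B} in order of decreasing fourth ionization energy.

After 3 electrons have been removed, what remains? Mg³⁺ is already 1 electron into the core; Na³⁺ is already 2 electrons into the core; B³⁺ is the bare [He] core.
All of these are removing an electron from a noble-gas core or deeper; the smaller core (lower principal quantum number) is held far more tightly, and within a period the higher nuclear charge binds the same core more tightly.
The numbers (kJ/mol): Mg 10543, Na 9543, B 25026.
Putting it together, IE_4: Na < Mg < B.

B > Mg > Na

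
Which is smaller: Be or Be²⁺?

Be²⁺

Forming Be²⁺ removes 2 electrons from Be. Fewer electrons for the same nuclear charge means less shielding and a higher Z_eff on the remaining electrons, and for main-group metals the entire outer shell is lost.
A cation is smaller than its parent atom: Be²⁺ < Be.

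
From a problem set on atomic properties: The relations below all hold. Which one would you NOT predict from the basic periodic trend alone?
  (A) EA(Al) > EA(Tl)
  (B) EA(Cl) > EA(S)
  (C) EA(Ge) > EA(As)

The general trend: electron affinity increases across a period and decreases down a group.
(A) Al (period 3, group 13) vs Tl (period 6, group 13): the stated order agrees with the simple trend.
(B) Cl (period 3, group 17) vs S (period 3, group 16): the stated order agrees with the simple trend.
(C) Ge (period 4, group 14) vs As (period 4, group 15): the stated order contradicts the simple trend.
The exception is (C): adding an electron to As's half-filled 4p³ is unfavourable, so Ge (4p²) has the more exothermic EA.

(C)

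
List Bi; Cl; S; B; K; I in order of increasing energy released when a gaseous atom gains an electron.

B is in period 2, group 13; S is in period 3, group 16; Cl is in period 3, group 17; K is in period 4, group 1; I is in period 5, group 17; Bi is in period 6, group 15.
EA tends to increase across a period and decrease down a group, though the pattern is less regular than for IE or radius.
These span different periods and groups, so the two trends combine.
K > B: this pair runs against the simple trend — see the exception note.
Bi > K: period and group pull opposite ways; the across-period shift dominates (91 vs 48 kJ/mol).
S > Bi: both effects reinforce here, so S is clearly the higher of the two.
I > S: period and group pull opposite ways; the across-period shift dominates (295 vs 200 kJ/mol).
Cl > I: they share group 17; the group trend gives Cl the larger value.
Note the exception: K has a higher electron affinity than B, contrary to the simple trend — B's ns²np¹ configuration gives only a small electron affinity — the sparsely filled np subshell binds an added electron weakly.
For reference (kJ/mol): B 27, S 200, Cl 349, K 48, I 295, Bi 91.
So from lowest to highest: B < K < Bi < S < I < Cl.

B < K < Bi < S < I < Cl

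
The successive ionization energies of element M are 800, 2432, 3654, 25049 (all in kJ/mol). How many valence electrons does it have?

3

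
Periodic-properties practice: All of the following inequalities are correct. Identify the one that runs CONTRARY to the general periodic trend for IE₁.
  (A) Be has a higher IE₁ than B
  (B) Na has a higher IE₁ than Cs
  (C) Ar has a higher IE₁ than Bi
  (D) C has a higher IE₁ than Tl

(A)

The general trend: IE₁ increases across a period and decreases down a group.
(A) Be (period 2, group 2) vs B (period 2, group 13): the stated order contradicts the simple trend.
(B) Na (period 3, group 1) vs Cs (period 6, group 1): the stated order agrees with the simple trend.
(C) Ar (period 3, group 18) vs Bi (period 6, group 15): the stated order agrees with the simple trend.
(D) C (period 2, group 14) vs Tl (period 6, group 13): the stated order agrees with the simple trend.
The exception is (A): removing B's lone 2p electron is easier than breaking Be's filled 2s².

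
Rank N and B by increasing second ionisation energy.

B < N

The second ionization energy removes an electron from the +1 ion. For each element: N⁺ still has 4 valence electrons; B⁺ still has 2 valence electrons.
All are still removing valence electrons, so compare the +1 ions as you would atoms: IE_2 generally rises across a period (higher Z_eff) and falls down a group (larger shell), subject to the usual subshell exceptions.
Valence configurations: N⁺ [He]2s²2p², B⁺ [He]2s².
Approximate IE_2 values (kJ/mol): N 2856, B 2427.
Hence IE_2: B < N.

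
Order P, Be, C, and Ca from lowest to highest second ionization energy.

After 1 electron has been removed, what remains? P⁺ still has 4 valence electrons; Be⁺ still has 1 valence electron; C⁺ still has 3 valence electrons; Ca⁺ still has 1 valence electron.
All are still removing valence electrons, so compare the +1 ions as you would atoms: IE_2 generally rises across a period (higher Z_eff) and falls down a group (larger shell), subject to the usual subshell exceptions.
Valence configurations: P⁺ [Ne]3s²3p², Be⁺ [He]2s¹, C⁺ [He]2s²2p¹, Ca⁺ [Ar]4s¹.
Approximate IE_2 values (kJ/mol): P 1907, Be 1757, C 2353, Ca 1145.
Overall IE_2 order: Ca < Be < P < C.

Ca, Be, P, C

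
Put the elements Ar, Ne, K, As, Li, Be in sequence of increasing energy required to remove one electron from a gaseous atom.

K, Li, Be, As, Ar, Ne

Across a period the outer electron is held more tightly (higher IE₁); down a group it sits in a higher shell, more shielded, and comes off more easily.
Neither a single period nor a single group — weigh both effects.
Li > K: they share group 1; the group trend gives Li the larger value.
Be > Li: Be lies to the right of Li in period 2, so the across-period effect alone puts Be higher.
As > Be: period and group pull opposite ways; the across-period shift dominates (947 vs 900 kJ/mol).
Ar > As: relative to As, both the across-period and down-group shifts push Ar's first ionization energy up.
Ne > Ar: they share group 18; the group trend gives Ne the larger value.
Approximate values (kJ/mol): Li 520, Be 900, Ne 2081, Ar 1521, K 419, As 947.
So from lowest to highest: K < Li < Be < As < Ar < Ne.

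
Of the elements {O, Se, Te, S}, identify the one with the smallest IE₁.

O is in period 2, group 16; S is in period 3, group 16; Se is in period 4, group 16; Te is in period 5, group 16.
IE₁ increases left→right with effective nuclear charge and decreases top→bottom as the valence shell moves farther out.
All are in group 16, so first ionization energy increases up the group.
The smallest IE₁ among these belongs to Te.

Te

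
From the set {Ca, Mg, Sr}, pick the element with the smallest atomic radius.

Mg

Mg is in period 3, group 2; Ca is in period 4, group 2; Sr is in period 5, group 2.
Atomic radius shrinks across a period as nuclear charge pulls the same shell inward, and grows down a group as new shells are added.
All are in group 2, so atomic radius increases down the group.
The smallest atomic radius among these belongs to Mg.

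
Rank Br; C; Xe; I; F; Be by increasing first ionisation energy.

Be < I < C < Br < Xe < F

Across a period the outer electron is held more tightly (higher IE₁); down a group it sits in a higher shell, more shielded, and comes off more easily.
These span different periods and groups, so the two trends combine.
I > Be: the two effects oppose for this pair; the across-period effect wins (1008 vs 900 kJ/mol).
C > I: period and group pull opposite ways; the down-group shift dominates (1086 vs 1008 kJ/mol).
Br > C: period and group pull opposite ways; the across-period shift dominates (1140 vs 1086 kJ/mol).
Xe > Br: period and group pull opposite ways; the across-period shift dominates (1170 vs 1140 kJ/mol).
F > Xe: the two effects oppose for this pair; the down-group effect wins (1681 vs 1170 kJ/mol).
For reference (kJ/mol): Be 900, C 1086, F 1681, Br 1140, I 1008, Xe 1170.
So from lowest to highest: Be < I < C < Br < Xe < F.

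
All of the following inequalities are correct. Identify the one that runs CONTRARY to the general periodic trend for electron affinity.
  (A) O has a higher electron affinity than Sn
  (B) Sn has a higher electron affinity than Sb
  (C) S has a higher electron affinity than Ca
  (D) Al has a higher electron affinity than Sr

(B)

The general trend: electron affinity increases across a period and decreases down a group.
(A) O (period 2, group 16) vs Sn (period 5, group 14): the stated order agrees with the simple trend.
(B) Sn (period 5, group 14) vs Sb (period 5, group 15): the stated order contradicts the simple trend.
(C) S (period 3, group 16) vs Ca (period 4, group 2): the stated order agrees with the simple trend.
(D) Al (period 3, group 13) vs Sr (period 5, group 2): the stated order agrees with the simple trend.
The exception is (B): adding an electron to Sb's half-filled 5p³ is unfavourable, so Sn has the more exothermic EA.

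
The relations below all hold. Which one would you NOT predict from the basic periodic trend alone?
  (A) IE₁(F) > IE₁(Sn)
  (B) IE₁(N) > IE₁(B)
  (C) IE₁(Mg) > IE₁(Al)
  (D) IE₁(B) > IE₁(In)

(C)

The general trend: first ionisation energy increases across a period and decreases down a group.
(A) F (period 2, group 17) vs Sn (period 5, group 14): the stated order agrees with the simple trend.
(B) N (period 2, group 15) vs B (period 2, group 13): the stated order agrees with the simple trend.
(C) Mg (period 3, group 2) vs Al (period 3, group 13): the stated order contradicts the simple trend.
(D) B (period 2, group 13) vs In (period 5, group 13): the stated order agrees with the simple trend.
The exception is (C): Al's single 3p electron is easier to remove than one from Mg's filled 3s².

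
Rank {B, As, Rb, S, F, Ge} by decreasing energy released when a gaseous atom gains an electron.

F > S > Ge > As > Rb > B

Adding an electron releases more energy for atoms nearer the top right (short of the noble gases).
Neither a single period nor a single group — weigh both effects.
Rb > B: this pair runs against the simple trend — see the exception note.
As > Rb: both effects reinforce here, so As is clearly the higher of the two.
Ge > As: this pair runs against the simple trend — see the exception note.
S > Ge: relative to Ge, both the across-period and down-group shifts push S's electron affinity up.
F > S: relative to S, both the across-period and down-group shifts push F's electron affinity up.
Note the exception: Rb has a higher electron affinity than B, contrary to the simple trend — B's ns²np¹ configuration gives only a small electron affinity — the sparsely filled np subshell binds an added electron weakly.
Note the exception: Ge has a higher electron affinity than As, contrary to the simple trend — adding an electron to As's half-filled 4p³ is unfavourable, so Ge (4p²) has the more exothermic EA.
Tabulated electron affinity (kJ/mol): B 27, F 328, S 200, Ge 119, As 78, Rb 47.
So from highest to lowest: F > S > Ge > As > Rb > B.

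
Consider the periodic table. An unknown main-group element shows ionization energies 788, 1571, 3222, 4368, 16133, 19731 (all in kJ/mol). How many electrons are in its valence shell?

Look for the largest jump between consecutive ionization energies: IE5/IE4 ≈ 3.7, far larger than any earlier ratio.
That jump marks the point where a core electron is being removed. So the atom has 4 valence electrons.

4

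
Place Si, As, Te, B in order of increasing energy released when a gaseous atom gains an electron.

B < As < Si < Te

B is in period 2, group 13; Si is in period 3, group 14; As is in period 4, group 15; Te is in period 5, group 16.
Atoms with high Z_eff and room in the valence shell (especially the halogens) have the most exothermic electron affinities.
These sit on a diagonal, where the across-period and down-group effects partly cancel.
As > B: period and group pull opposite ways; the across-period shift dominates (78 vs 27 kJ/mol).
Si > As: period and group pull opposite ways; the down-group shift dominates (134 vs 78 kJ/mol).
Te > Si: period and group pull opposite ways; the across-period shift dominates (190 vs 134 kJ/mol).
For reference (kJ/mol): B 27, Si 134, As 78, Te 190.
So from lowest to highest: B < As < Si < Te.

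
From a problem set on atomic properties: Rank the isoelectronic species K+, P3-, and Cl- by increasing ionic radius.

All of these have 18 electrons, so size is governed by nuclear charge alone: the more protons, the stronger the pull on the same electron cloud, and the smaller the ion.
Nuclear charges: K+ (Z=19), Cl- (Z=17), P3- (Z=15).
Smallest to largest: K+ < Cl- < P3-.

K+ < Cl- < P3-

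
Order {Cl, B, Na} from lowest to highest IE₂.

Cl < B < Na

Consider each +1 ion: Cl⁺ still has 6 valence electrons; B⁺ still has 2 valence electrons; Na⁺ is the bare [Ne] core.
Breaking into a closed-shell core is much more expensive than removing a leftover valence electron — Na has the largest IE_2 here.
Valence configurations: Cl⁺ [Ne]3s²3p⁴, B⁺ [He]2s².
The numbers (kJ/mol): Cl 2298, B 2427, Na 4562.
Hence IE_2: Cl < B < Na.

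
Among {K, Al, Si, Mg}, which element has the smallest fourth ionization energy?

Si

The fourth ionization energy removes an electron from the +3 ion. For each element: K³⁺ is already 2 electrons into the core; Al³⁺ is the bare [Ne] core; Si³⁺ still has 1 valence electron; Mg³⁺ is already 1 electron into the core.
Breaking into a closed-shell core is much more expensive than removing a leftover valence electron — K, Mg and Al have the largest IE_4 here.
Tabulated IE_4 (kJ/mol): K 5877, Al 11577, Si 4356, Mg 10543.
Overall IE_4 order: Si < K < Mg < Al.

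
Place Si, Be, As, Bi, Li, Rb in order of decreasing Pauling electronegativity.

As, Bi, Si, Be, Li, Rb

Li is in period 2, group 1; Be is in period 2, group 2; Si is in period 3, group 14; As is in period 4, group 15; Rb is in period 5, group 1; Bi is in period 6, group 15.
Smaller atoms with higher effective nuclear charge are more electronegative.
Here both period and group differ, so the two effects have to be weighed against each other.
Li > Rb: they share group 1; the group trend gives Li the larger value.
Be > Li: Be lies to the right of Li in period 2, so the across-period effect alone puts Be higher.
Si > Be: the two effects oppose for this pair; the across-period effect wins (1.90 vs 1.57).
Bi > Si: period and group pull opposite ways; the across-period shift dominates (2.02 vs 1.90).
As > Bi: As sits above Bi in group 15, so the down-group effect alone puts As higher.
For reference (Pauling): Li 0.98, Be 1.57, Si 1.90, As 2.18, Rb 0.82, Bi 2.02.
So from highest to lowest: As > Bi > Si > Be > Li > Rb.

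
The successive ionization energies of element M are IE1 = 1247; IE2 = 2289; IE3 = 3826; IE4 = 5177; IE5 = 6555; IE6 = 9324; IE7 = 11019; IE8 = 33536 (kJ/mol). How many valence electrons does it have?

Look for the largest jump between consecutive ionization energies: IE8/IE7 ≈ 3.0, far larger than any earlier ratio.
That jump marks the point where a core electron is being removed. So the atom has 7 valence electrons.

7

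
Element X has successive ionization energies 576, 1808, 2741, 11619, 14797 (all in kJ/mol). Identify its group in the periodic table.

Group 13

Look for the largest jump between consecutive ionization energies: IE4/IE3 ≈ 4.2, far larger than any earlier ratio.
That jump marks the point where a core electron is being removed. So the atom has 3 valence electrons.
A main-group element with 3 valence electrons is in group 13.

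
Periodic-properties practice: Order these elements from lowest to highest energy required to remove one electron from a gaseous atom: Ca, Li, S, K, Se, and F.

K < Li < Ca < Se < S < F

Li is in period 2, group 1; F is in period 2, group 17; S is in period 3, group 16; K is in period 4, group 1; Ca is in period 4, group 2; Se is in period 4, group 16.
First ionization energy rises across a period (greater Z_eff holds electrons more tightly) and falls down a group (valence electrons are farther from the nucleus).
These span different periods and groups, so the two trends combine.
Li > K: they share group 1; the group trend gives Li the larger value.
Ca > Li: the two effects oppose for this pair; the across-period effect wins (590 vs 520 kJ/mol).
Se > Ca: both are in period 4; the period trend gives Se the larger value.
S > Se: S sits above Se in group 16, so the down-group effect alone puts S higher.
F > S: both effects reinforce here, so F is clearly the higher of the two.
Approximate values (kJ/mol): Li 520, F 1681, S 1000, K 419, Ca 590, Se 941.
So from lowest to highest: K < Li < Ca < Se < S < F.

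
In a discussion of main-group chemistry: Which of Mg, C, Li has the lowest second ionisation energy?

The second ionization energy removes an electron from the +1 ion. For each element: Mg⁺ still has 1 valence electron; C⁺ still has 3 valence electrons; Li⁺ is the bare [He] core.
Pulling an electron out of a noble-gas core costs far more than removing a remaining valence electron, so Li sits at the high end of IE_2.
Valence configurations: Mg⁺ [Ne]3s¹, C⁺ [He]2s²2p¹.
Tabulated IE_2 (kJ/mol): Mg 1451, C 2353, Li 7298.
Overall IE_2 order: Mg < C < Li.

Mg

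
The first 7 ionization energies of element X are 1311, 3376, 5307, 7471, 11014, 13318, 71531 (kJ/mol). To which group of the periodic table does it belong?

Look for the largest jump between consecutive ionization energies: IE7/IE6 ≈ 5.4, far larger than any earlier ratio.
That jump marks the point where a core electron is being removed. So the atom has 6 valence electrons.
A main-group element with 6 valence electrons is in group 16.

Group 16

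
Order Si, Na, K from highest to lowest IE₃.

Na, K, Si

After 2 electrons have been removed, what remains? Si²⁺ still has 2 valence electrons; Na²⁺ is already 1 electron into the core; K²⁺ is already 1 electron into the core.
Core electrons are held far more tightly than valence electrons, so K and Na top the IE_3 order.
The numbers (kJ/mol): Si 3232, Na 6910, K 4420.
Overall IE_3 order: Si < K < Na.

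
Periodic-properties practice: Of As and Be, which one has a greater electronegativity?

Be is in period 2, group 2; As is in period 4, group 15.
Atoms toward the upper right of the periodic table pull bonding electrons most strongly.
These span different periods and groups, so the two trends combine.
As > Be: period and group pull opposite ways; the across-period shift dominates (2.18 vs 1.57).
For reference (Pauling): Be 1.57, As 2.18.
So As has the greater electronegativity (As > Be).

As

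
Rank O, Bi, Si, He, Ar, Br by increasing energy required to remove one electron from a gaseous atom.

First ionization energy rises across a period (greater Z_eff holds electrons more tightly) and falls down a group (valence electrons are farther from the nucleus).
Neither a single period nor a single group — weigh both effects.
Si > Bi: the two effects oppose for this pair; the down-group effect wins (786 vs 703 kJ/mol).
Br > Si: period and group pull opposite ways; the across-period shift dominates (1140 vs 786 kJ/mol).
O > Br: period and group pull opposite ways; the down-group shift dominates (1314 vs 1140 kJ/mol).
Ar > O: period and group pull opposite ways; the across-period shift dominates (1521 vs 1314 kJ/mol).
He > Ar: they share group 18; the group trend gives He the larger value.
For reference (kJ/mol): He 2372, O 1314, Si 786, Ar 1521, Br 1140, Bi 703.
So from lowest to highest: Bi < Si < Br < O < Ar < He.

Bi, Si, Br, O, Ar, He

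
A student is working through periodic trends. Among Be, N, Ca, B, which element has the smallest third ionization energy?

Consider each +2 ion: Be²⁺ is the bare [He] core; N²⁺ still has 3 valence electrons; Ca²⁺ is the bare [Ar] core; B²⁺ still has 1 valence electron.
Core electrons are held far more tightly than valence electrons, so Ca and Be top the IE_3 order.
Valence configurations: N²⁺ [He]2s²2p¹, B²⁺ [He]2s¹.
Approximate IE_3 values (kJ/mol): Be 14849, N 4578, Ca 4912, B 3660.
Overall IE_3 order: B < N < Ca < Be.

B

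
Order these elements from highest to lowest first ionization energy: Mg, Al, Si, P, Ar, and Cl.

Ar > Cl > P > Si > Mg > Al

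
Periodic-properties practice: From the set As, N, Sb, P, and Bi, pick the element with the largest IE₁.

N

IE₁ increases left→right with effective nuclear charge and decreases top→bottom as the valence shell moves farther out.
All are in group 15, so first ionization energy increases up the group.
The largest IE₁ among these belongs to N.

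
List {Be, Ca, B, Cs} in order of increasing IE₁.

Cs, Ca, B, Be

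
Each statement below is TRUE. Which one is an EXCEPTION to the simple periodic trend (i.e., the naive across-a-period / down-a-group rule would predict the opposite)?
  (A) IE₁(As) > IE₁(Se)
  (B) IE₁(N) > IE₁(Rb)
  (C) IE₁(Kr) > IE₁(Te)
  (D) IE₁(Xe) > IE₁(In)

(A)

The general trend: first ionisation energy increases across a period and decreases down a group.
(A) As (period 4, group 15) vs Se (period 4, group 16): the stated order contradicts the simple trend.
(B) N (period 2, group 15) vs Rb (period 5, group 1): the stated order agrees with the simple trend.
(C) Kr (period 4, group 18) vs Te (period 5, group 16): the stated order agrees with the simple trend.
(D) Xe (period 5, group 18) vs In (period 5, group 13): the stated order agrees with the simple trend.
The exception is (A): Se (4p⁴) ionizes more easily than half-filled As (4p³).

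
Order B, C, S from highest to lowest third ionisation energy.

After 2 electrons have been removed, what remains? B²⁺ still has 1 valence electron; C²⁺ still has 2 valence electrons; S²⁺ still has 4 valence electrons.
All are still removing valence electrons, so compare the +2 ions as you would atoms: IE_3 generally rises across a period (higher Z_eff) and falls down a group (larger shell), subject to the usual subshell exceptions.
Valence configurations: B²⁺ [He]2s¹, C²⁺ [He]2s², S²⁺ [Ne]3s²3p².
Tabulated IE_3 (kJ/mol): B 3660, C 4620, S 3357.
Hence IE_3: S < B < C.

C > B > S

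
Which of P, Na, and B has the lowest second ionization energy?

P

The second ionization energy removes an electron from the +1 ion. For each element: P⁺ still has 4 valence electrons; Na⁺ is the bare [Ne] core; B⁺ still has 2 valence electrons.
Core electrons are held far more tightly than valence electrons, so Na tops the IE_2 order.
Valence configurations: P⁺ [Ne]3s²3p², B⁺ [He]2s².
Approximate IE_2 values (kJ/mol): P 1907, Na 4562, B 2427.
Putting it together, IE_2: P < B < Na.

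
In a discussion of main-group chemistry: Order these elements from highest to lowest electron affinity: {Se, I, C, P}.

I > Se > C > P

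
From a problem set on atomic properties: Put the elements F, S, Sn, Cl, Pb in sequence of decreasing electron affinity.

Cl > F > S > Sn > Pb

F is in period 2, group 17; S is in period 3, group 16; Cl is in period 3, group 17; Sn is in period 5, group 14; Pb is in period 6, group 14.
Atoms with high Z_eff and room in the valence shell (especially the halogens) have the most exothermic electron affinities.
Here both period and group differ, so the two effects have to be weighed against each other.
Sn > Pb: they share group 14; the group trend gives Sn the larger value.
S > Sn: relative to Sn, both the across-period and down-group shifts push S's electron affinity up.
F > S: both effects reinforce here, so F is clearly the higher of the two.
Cl > F: this pair runs against the simple trend — see the exception note.
Note the exception: Cl has a higher electron affinity than F, contrary to the simple trend — F's small 2p subshell makes the incoming electron feel strong e⁻–e⁻ repulsion, so Cl actually releases more energy on gaining an electron.
Tabulated electron affinity (kJ/mol): F 328, S 200, Cl 349, Sn 107, Pb 35.
So from highest to lowest: Cl > F > S > Sn > Pb.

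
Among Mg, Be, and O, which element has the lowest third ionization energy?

O

The third ionization energy removes an electron from the +2 ion. For each element: Mg²⁺ is the bare [Ne] core; Be²⁺ is the bare [He] core; O²⁺ still has 4 valence electrons.
Breaking into a closed-shell core is much more expensive than removing a leftover valence electron — Mg and Be have the largest IE_3 here.
The numbers (kJ/mol): Mg 7733, Be 14849, O 5300.
Putting it together, IE_3: O < Mg < Be.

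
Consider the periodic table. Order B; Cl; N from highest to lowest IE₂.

N > B > Cl

IE_2 is the cost of taking one more electron from the +1 cation: B⁺ still has 2 valence electrons; Cl⁺ still has 6 valence electrons; N⁺ still has 4 valence electrons.
All are still removing valence electrons, so compare the +1 ions as you would atoms: IE_2 generally rises across a period (higher Z_eff) and falls down a group (larger shell), subject to the usual subshell exceptions.
Valence configurations: B⁺ [He]2s², Cl⁺ [Ne]3s²3p⁴, N⁺ [He]2s²2p².
Tabulated IE_2 (kJ/mol): B 2427, Cl 2298, N 2856.
Overall IE_2 order: Cl < B < N.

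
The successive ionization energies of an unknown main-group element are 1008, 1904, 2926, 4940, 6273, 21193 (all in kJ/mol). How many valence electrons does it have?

5

Look for the largest jump between consecutive ionization energies: IE6/IE5 ≈ 3.4, far larger than any earlier ratio.
That jump marks the point where a core electron is being removed. So the atom has 5 valence electrons.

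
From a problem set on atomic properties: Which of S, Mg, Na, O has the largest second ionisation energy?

Consider each +1 ion: S⁺ still has 5 valence electrons; Mg⁺ still has 1 valence electron; Na⁺ is the bare [Ne] core; O⁺ still has 5 valence electrons.
Pulling an electron out of a noble-gas core costs far more than removing a remaining valence electron, so Na sits at the high end of IE_2.
Valence configurations: S⁺ [Ne]3s²3p³, Mg⁺ [Ne]3s¹, O⁺ [He]2s²2p³.
The numbers (kJ/mol): S 2252, Mg 1451, Na 4562, O 3388.
So the second ionization energies run Mg < S < O < Na.

Na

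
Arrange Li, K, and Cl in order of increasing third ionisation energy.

The third ionization energy removes an electron from the +2 ion. For each element: Li²⁺ is already 1 electron into the core; K²⁺ is already 1 electron into the core; Cl²⁺ still has 5 valence electrons.
Pulling an electron out of a noble-gas core costs far more than removing a remaining valence electron, so K and Li sit at the high end of IE_3.
The numbers (kJ/mol): Li 11815, K 4420, Cl 3822.
So the third ionization energies run Cl < K < Li.

Cl, K, Li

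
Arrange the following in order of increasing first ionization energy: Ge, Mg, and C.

Mg < Ge < C

C is in period 2, group 14; Mg is in period 3, group 2; Ge is in period 4, group 14.
Across a period the outer electron is held more tightly (higher IE₁); down a group it sits in a higher shell, more shielded, and comes off more easily.
Neither a single period nor a single group — weigh both effects.
Ge > Mg: the two effects oppose for this pair; the across-period effect wins (762 vs 738 kJ/mol).
C > Ge: C sits above Ge in group 14, so the down-group effect alone puts C higher.
Approximate values (kJ/mol): C 1086, Mg 738, Ge 762.
So from lowest to highest: Mg < Ge < C.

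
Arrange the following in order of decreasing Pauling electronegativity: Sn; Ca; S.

S > Sn > Ca

Smaller atoms with higher effective nuclear charge are more electronegative.
Neither a single period nor a single group — weigh both effects.
Sn > Ca: period and group pull opposite ways; the across-period shift dominates (1.96 vs 1.00).
S > Sn: relative to Sn, both the across-period and down-group shifts push S's electronegativity up.
Tabulated electronegativity (Pauling): S 2.58, Ca 1.00, Sn 1.96.
So from highest to lowest: S > Sn > Ca.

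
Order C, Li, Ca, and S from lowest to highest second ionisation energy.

Consider each +1 ion: C⁺ still has 3 valence electrons; Li⁺ is the bare [He] core; Ca⁺ still has 1 valence electron; S⁺ still has 5 valence electrons.
Core electrons are held far more tightly than valence electrons, so Li tops the IE_2 order.
Valence configurations: C⁺ [He]2s²2p¹, Ca⁺ [Ar]4s¹, S⁺ [Ne]3s²3p³.
Tabulated IE_2 (kJ/mol): C 2353, Li 7298, Ca 1145, S 2252.
So the second ionization energies run Ca < S < C < Li.

Ca < S < C < Li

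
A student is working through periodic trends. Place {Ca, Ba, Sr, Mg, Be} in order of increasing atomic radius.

Be is in period 2, group 2; Mg is in period 3, group 2; Ca is in period 4, group 2; Sr is in period 5, group 2; Ba is in period 6, group 2.
Atomic radius shrinks across a period as nuclear charge pulls the same shell inward, and grows down a group as new shells are added.
All are in group 2, so atomic radius increases down the group.
So from smallest to largest: Be < Mg < Ca < Sr < Ba.

Be, Mg, Ca, Sr, Ba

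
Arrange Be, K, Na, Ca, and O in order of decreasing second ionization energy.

The second ionization energy removes an electron from the +1 ion. For each element: Be⁺ still has 1 valence electron; K⁺ is the bare [Ar] core; Na⁺ is the bare [Ne] core; Ca⁺ still has 1 valence electron; O⁺ still has 5 valence electrons.
Usually core removal costs more than valence removal, but here the competition is close: a tightly held n=2 valence electron can cost more to remove than an n=3 core electron, so the actual values have to decide it.
Valence configurations: Be⁺ [He]2s¹, Ca⁺ [Ar]4s¹, O⁺ [He]2s²2p³.
Approximate IE_2 values (kJ/mol): Be 1757, K 3052, Na 4562, Ca 1145, O 3388.
So the second ionization energies run Ca < Be < K < O < Na.

Na > O > K > Be > Ca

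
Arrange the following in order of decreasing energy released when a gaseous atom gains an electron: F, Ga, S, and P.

F, S, P, Ga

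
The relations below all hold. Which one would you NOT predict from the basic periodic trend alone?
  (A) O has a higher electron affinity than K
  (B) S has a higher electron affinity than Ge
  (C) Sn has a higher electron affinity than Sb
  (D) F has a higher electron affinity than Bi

(C)

The general trend: electron affinity increases across a period and decreases down a group.
(A) O (period 2, group 16) vs K (period 4, group 1): the stated order agrees with the simple trend.
(B) S (period 3, group 16) vs Ge (period 4, group 14): the stated order agrees with the simple trend.
(C) Sn (period 5, group 14) vs Sb (period 5, group 15): the stated order contradicts the simple trend.
(D) F (period 2, group 17) vs Bi (period 6, group 15): the stated order agrees with the simple trend.
The exception is (C): adding an electron to Sb's half-filled 5p³ is unfavourable, so Sn has the more exothermic EA.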